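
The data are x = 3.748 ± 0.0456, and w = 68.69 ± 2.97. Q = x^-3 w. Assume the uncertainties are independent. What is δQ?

Q is a product of powers, so relative uncertainties combine in quadrature:
  (-3·δx/x)² = (-3×0.0122)² = 0.00133;  (1·δw/w)² = (1×0.0432)² = 0.00187
δQ/Q = √(0.00320) = 0.0566
Q = 1.305, so δQ = 0.0566 × 1.305 = 0.0738.

0.0738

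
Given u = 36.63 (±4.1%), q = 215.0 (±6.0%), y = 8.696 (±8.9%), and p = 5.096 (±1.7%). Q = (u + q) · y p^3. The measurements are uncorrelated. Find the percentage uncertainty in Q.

11.5%

Let w = u + q = 251.6. δw = √(δu² + δq²) = √(2.26 + 166) = 13.0, so δw/w = 0.0516.
Q is then a monomial in w, y, p:
δQ/Q = √((δw/w)² + (1·δy/y)² + (3·δp/p)²) = √(0.00266 + 0.00792 + 0.00260) = 0.115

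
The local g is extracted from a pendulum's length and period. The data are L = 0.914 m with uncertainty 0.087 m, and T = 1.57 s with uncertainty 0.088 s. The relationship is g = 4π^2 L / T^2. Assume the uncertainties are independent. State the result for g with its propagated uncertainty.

For a monomial g ∝ L, T^-2, fractional errors add in quadrature:
  (1·δL/L)² = (1×0.0952)² = 0.00906;  (-2·δT/T)² = (-2×0.0561)² = 0.0126
δg/g = √(0.0216) = 0.147
g = 14.6 m/s^2, so δg = 0.147 × 14.6 = 2.15 m/s^2.

14.6 ± 2.15 m/s^2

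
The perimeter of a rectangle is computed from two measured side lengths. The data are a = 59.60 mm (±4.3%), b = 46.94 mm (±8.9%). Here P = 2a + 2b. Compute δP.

Sums and differences: (δP)² = Σ (cᵢ δxᵢ)².
  (2·δa)² = 26.3;  (2·δb)² = 69.8
δP = √(96.1) = 9.80 mm

9.80 mm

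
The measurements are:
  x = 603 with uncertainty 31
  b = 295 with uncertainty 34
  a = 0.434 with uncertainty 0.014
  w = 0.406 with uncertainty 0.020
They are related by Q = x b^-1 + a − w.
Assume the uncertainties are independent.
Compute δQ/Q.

0.125

Let p = x·b^-1 = 2.04. δp/p = √((1·δx/x)² + (-1·δb/b)²) = √(0.00264 + 0.0133) = 0.126, so δp = 0.258.
Q = p + a − w: δQ = √(δp² + δa² + δw²) = √(0.0665 + 0.000196 + 0.000400) = 0.259
Q = 2.07, so δQ/Q = 0.259/2.07 = 0.125.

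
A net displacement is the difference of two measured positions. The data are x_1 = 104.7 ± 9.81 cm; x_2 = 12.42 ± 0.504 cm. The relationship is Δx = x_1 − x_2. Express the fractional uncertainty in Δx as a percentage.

Each term contributes (cᵢ δxᵢ)² to (δΔx)²:
  (δx_1)² = 96.2;  (δx_2)² = 0.254
δΔx = √(96.5) = 9.82 cm
Δx = 92.28 cm, so δΔx/Δx = 9.82/92.28 = 0.106.

10.6%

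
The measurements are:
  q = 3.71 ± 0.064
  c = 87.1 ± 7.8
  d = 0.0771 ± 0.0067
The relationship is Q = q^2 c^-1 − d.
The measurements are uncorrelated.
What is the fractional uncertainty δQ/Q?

0.205

Let p = q^2·c^-1 = 0.158. δp/p = √((2·δq/q)² + (-1·δc/c)²) = √(0.00119 + 0.00802) = 0.0960, so δp = 0.0152.
Q = p − d: δQ = √(δp² + δd²) = √(0.000230 + 4.49e-05) = 0.0166
Q = 0.0809, so δQ/Q = 0.0166/0.0809 = 0.205.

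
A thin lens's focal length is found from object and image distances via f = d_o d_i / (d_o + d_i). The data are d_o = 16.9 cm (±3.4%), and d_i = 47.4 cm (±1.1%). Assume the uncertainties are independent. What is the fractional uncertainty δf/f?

∂f/∂d_o = (d_i/(d_o+d_i))² = 0.543;  ∂f/∂d_i = (d_o/(d_o+d_i))² = 0.0691
δf = √((∂f/∂d_o · δd_o)² + (∂f/∂d_i · δd_i)²) = √(0.0975 + 0.00130) = 0.314 cm
f = 12.5 cm, so δf/f = 0.314/12.5 = 0.0252.

0.0252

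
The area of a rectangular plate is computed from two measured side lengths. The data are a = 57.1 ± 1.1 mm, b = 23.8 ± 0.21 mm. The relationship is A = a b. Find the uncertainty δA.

Since A is a product/quotient, work with relative uncertainties:
  (1·δa/a)² = (1×0.0193)² = 0.000371;  (1·δb/b)² = (1×0.00882)² = 7.79e-05
δA/A = √(0.000449) = 0.0212
A = 1360 mm^2, so δA = 0.0212 × 1360 = 28.8 mm^2.

28.8 mm^2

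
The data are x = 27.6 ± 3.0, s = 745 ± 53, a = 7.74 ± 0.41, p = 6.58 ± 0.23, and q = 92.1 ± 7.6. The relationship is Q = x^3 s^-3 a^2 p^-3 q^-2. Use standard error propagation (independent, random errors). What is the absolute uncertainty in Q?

5.66e-10

Products/powers → add relative errors in quadrature, weighted by exponent:
  (3·δx/x)² = (3×0.109)² = 0.106;  (-3·δs/s)² = (-3×0.0711)² = 0.0455;  (2·δa/a)² = (2×0.0530)² = 0.0112;  (-3·δp/p)² = (-3×0.0350)² = 0.0110;  (-2·δq/q)² = (-2×0.0825)² = 0.0272
δQ/Q = √(0.201) = 0.449
Q = 1.26e-09, so δQ = 0.449 × 1.26e-09 = 5.66e-10.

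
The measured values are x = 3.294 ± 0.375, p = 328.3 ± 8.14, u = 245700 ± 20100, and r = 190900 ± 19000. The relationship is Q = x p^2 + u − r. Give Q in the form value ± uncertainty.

Let w = x·p^2 = 355000. δw/w = √((1·δx/x)² + (2·δp/p)²) = √(0.0130 + 0.00246) = 0.124, so δw = 44100.
Q = w + u − r: δQ = √(δw² + δu² + δr²) = √(1.94e+09 + 4.04e+08 + 3.61e+08) = 52000
Q = 409800.

409800 ± 52000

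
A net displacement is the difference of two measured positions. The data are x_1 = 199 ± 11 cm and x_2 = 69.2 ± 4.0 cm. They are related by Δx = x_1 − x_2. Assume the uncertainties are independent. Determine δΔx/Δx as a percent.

Sums and differences: (δΔx)² = Σ (cᵢ δxᵢ)².
  (δx_1)² = 121;  (δx_2)² = 16.0
δΔx = √(137) = 11.7 cm
Δx = 130 cm, so δΔx/Δx = 11.7/130 = 0.0902.

9.02%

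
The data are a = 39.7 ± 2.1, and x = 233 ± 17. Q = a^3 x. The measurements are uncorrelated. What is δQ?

Relative error in a monomial: (δQ/Q)² = Σ (nᵢ · δxᵢ/xᵢ)².
  (3·δa/a)² = (3×0.0529)² = 0.0252;  (1·δx/x)² = (1×0.0730)² = 0.00532
δQ/Q = √(0.0305) = 0.175
Q = 1.46e+07, so δQ = 0.175 × 1.46e+07 = 2.55e+06.

2.55e+06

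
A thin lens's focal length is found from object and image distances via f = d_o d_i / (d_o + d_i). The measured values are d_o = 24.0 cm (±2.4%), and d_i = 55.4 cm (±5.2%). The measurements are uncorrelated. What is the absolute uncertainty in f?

0.385 cm

∂f/∂d_o = (d_i/(d_o+d_i))² = 0.487;  ∂f/∂d_i = (d_o/(d_o+d_i))² = 0.0914
δf = √((∂f/∂d_o · δd_o)² + (∂f/∂d_i · δd_i)²) = √(0.0786 + 0.0693) = 0.385 cm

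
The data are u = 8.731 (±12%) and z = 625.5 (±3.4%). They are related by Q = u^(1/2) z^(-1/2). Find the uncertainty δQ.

Relative error in a monomial: (δQ/Q)² = Σ (nᵢ · δxᵢ/xᵢ)².
  (½·δu/u)² = (0.5×0.120)² = 0.00360;  (−½·δz/z)² = (-0.5×0.0340)² = 0.000289
δQ/Q = √(0.00389) = 0.0624
Q = 0.1181, so δQ = 0.0624 × 0.1181 = 0.00737.

0.00737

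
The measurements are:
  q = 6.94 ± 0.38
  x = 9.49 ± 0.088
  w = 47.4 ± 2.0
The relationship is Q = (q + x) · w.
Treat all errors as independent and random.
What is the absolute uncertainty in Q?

37.7

Let u = q + x = 16.4. δu = √(δq² + δx²) = √(0.144 + 0.00774) = 0.390, so δu/u = 0.0237.
Q is then a monomial in u, w:
δQ/Q = √((δu/u)² + (1·δw/w)²) = √(0.000564 + 0.00178) = 0.0484
Q = 779, so δQ = 0.0484 × 779 = 37.7.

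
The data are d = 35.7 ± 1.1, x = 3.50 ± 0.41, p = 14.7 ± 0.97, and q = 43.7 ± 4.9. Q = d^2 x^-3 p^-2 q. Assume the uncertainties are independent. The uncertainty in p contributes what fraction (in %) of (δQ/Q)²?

11.1%

(δQ/Q)² = (2·δd/d)² + (-3·δx/x)² + (-2·δp/p)² + (1·δq/q)²
  d term: (2×0.0308)² = 0.00380
  x term: (-3×0.117)² = 0.124
  p term: (-2×0.0660)² = 0.0174
  q term: (1×0.112)² = 0.0126
Total = 0.157. Share from p = 0.0174/0.157 = 0.111.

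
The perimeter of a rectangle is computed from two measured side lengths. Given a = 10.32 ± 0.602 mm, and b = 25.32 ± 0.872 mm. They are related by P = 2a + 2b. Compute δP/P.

Each term contributes (cᵢ δxᵢ)² to (δP)²:
  (2·δa)² = 1.45;  (2·δb)² = 3.04
δP = √(4.49) = 2.12 mm
P = 71.28 mm, so δP/P = 2.12/71.28 = 0.0297.

0.0297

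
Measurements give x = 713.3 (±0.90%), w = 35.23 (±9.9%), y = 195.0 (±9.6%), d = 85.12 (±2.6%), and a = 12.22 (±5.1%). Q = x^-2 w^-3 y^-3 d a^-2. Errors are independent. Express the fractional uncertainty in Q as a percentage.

42.7%

Since Q is a product/quotient, work with relative uncertainties:
  (-2·δx/x)² = (-2×0.00900)² = 0.000324;  (-3·δw/w)² = (-3×0.0990)² = 0.0882;  (-3·δy/y)² = (-3×0.0960)² = 0.0829;  (1·δd/d)² = (1×0.0260)² = 0.000676;  (-2·δa/a)² = (-2×0.0510)² = 0.0104
δQ/Q = √(0.183) = 0.427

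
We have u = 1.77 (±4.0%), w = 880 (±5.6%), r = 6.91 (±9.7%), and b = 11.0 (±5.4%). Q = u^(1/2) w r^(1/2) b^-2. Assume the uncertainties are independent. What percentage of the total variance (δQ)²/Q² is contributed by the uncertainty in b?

(δQ/Q)² = (½·δu/u)² + (1·δw/w)² + (½·δr/r)² + (-2·δb/b)²
  u term: (0.5×0.0400)² = 0.000400
  w term: (1×0.0560)² = 0.00314
  r term: (0.5×0.0970)² = 0.00235
  b term: (-2×0.0540)² = 0.0117
Total = 0.0176. Share from b = 0.0117/0.0176 = 0.665.

66.5%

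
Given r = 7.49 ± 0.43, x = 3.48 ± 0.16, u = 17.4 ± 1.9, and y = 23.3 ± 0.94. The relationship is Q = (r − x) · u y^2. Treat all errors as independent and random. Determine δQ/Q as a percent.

Let w = r − x = 4.01. δw = √(δr² + δx²) = √(0.185 + 0.0256) = 0.459, so δw/w = 0.114.
Q is then a monomial in w, u, y:
δQ/Q = √((δw/w)² + (1·δu/u)² + (2·δy/y)²) = √(0.0131 + 0.0119 + 0.00651) = 0.178

17.8%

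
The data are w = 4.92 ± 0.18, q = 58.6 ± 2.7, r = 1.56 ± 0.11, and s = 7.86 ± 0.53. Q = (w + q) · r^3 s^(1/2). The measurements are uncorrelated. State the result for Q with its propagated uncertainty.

Let u = w + q = 63.5. δu = √(δw² + δq²) = √(0.0324 + 7.29) = 2.71, so δu/u = 0.0426.
Q is then a monomial in u, r, s:
δQ/Q = √((δu/u)² + (3·δr/r)² + (½·δs/s)²) = √(0.00181 + 0.0447 + 0.00114) = 0.218
Q = 676, so δQ = 0.218 × 676 = 148.

676 ± 148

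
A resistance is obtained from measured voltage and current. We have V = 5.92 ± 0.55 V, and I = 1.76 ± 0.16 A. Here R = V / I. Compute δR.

Relative error in a monomial: (δR/R)² = Σ (nᵢ · δxᵢ/xᵢ)².
  (1·δV/V)² = (1×0.0929)² = 0.00863;  (-1·δI/I)² = (-1×0.0909)² = 0.00826
δR/R = √(0.0169) = 0.130
R = 3.36 Ω, so δR = 0.130 × 3.36 = 0.437 Ω.

0.437 Ω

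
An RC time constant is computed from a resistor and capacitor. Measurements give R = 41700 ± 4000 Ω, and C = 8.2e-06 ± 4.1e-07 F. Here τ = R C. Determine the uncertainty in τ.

0.0370 s

Each factor contributes (exponent × relative error)² to (δτ/τ)²:
  (1·δR/R)² = (1×0.0959)² = 0.00920;  (1·δC/C)² = (1×0.0500)² = 0.00250
δτ/τ = √(0.0117) = 0.108
τ = 0.342 s, so δτ = 0.108 × 0.342 = 0.0370 s.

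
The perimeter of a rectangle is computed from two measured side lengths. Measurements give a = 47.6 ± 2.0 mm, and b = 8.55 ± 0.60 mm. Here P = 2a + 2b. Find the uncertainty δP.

4.18 mm

Sums and differences: (δP)² = Σ (cᵢ δxᵢ)².
  (2·δa)² = 16.0;  (2·δb)² = 1.44
δP = √(17.4) = 4.18 mm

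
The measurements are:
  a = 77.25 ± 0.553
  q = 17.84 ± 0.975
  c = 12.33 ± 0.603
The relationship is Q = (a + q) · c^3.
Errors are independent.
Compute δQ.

26200

Let u = a + q = 95.09. δu = √(δa² + δq²) = √(0.306 + 0.951) = 1.12, so δu/u = 0.0118.
Q is then a monomial in u, c:
δQ/Q = √((δu/u)² + (3·δc/c)²) = √(0.000139 + 0.0215) = 0.147
Q = 178200, so δQ = 0.147 × 178200 = 26200.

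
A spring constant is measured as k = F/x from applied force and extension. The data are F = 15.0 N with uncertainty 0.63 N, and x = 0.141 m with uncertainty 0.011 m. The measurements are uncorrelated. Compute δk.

9.43 N/m

k is a product of powers, so relative uncertainties combine in quadrature:
  (1·δF/F)² = (1×0.0420)² = 0.00176;  (-1·δx/x)² = (-1×0.0780)² = 0.00609
δk/k = √(0.00785) = 0.0886
k = 106 N/m, so δk = 0.0886 × 106 = 9.43 N/m.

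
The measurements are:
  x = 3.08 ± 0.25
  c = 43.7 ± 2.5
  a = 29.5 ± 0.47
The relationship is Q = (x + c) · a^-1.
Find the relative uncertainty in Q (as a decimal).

0.0560

Let u = x + c = 46.8. δu = √(δx² + δc²) = √(0.0625 + 6.25) = 2.51, so δu/u = 0.0537.
Q is then a monomial in u, a:
δQ/Q = √((δu/u)² + (-1·δa/a)²) = √(0.00288 + 0.000254) = 0.0560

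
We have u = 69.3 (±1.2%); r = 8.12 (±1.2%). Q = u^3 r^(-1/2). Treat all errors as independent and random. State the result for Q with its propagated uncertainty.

Relative error in a monomial: (δQ/Q)² = Σ (nᵢ · δxᵢ/xᵢ)².
  (3·δu/u)² = (3×0.0120)² = 0.00130;  (−½·δr/r)² = (-0.5×0.0120)² = 3.6e-05
δQ/Q = √(0.00133) = 0.0365
Q = 1.17e+05, so δQ = 0.0365 × 1.17e+05 = 4260.

(1.17 ± 0.0426) × 10^5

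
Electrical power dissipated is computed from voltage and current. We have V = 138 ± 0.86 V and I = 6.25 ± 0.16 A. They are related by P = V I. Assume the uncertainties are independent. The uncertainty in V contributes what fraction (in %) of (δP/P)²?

5.59%

(δP/P)² = (1·δV/V)² + (1·δI/I)²
  V term: (1×0.00623)² = 3.88e-05
  I term: (1×0.0256)² = 0.000655
Total = 0.000694. Share from V = 3.88e-05/0.000694 = 0.0559.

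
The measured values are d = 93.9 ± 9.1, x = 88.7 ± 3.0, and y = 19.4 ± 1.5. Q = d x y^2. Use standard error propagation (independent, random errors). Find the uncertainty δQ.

For a monomial Q ∝ d, x, y^2, fractional errors add in quadrature:
  (1·δd/d)² = (1×0.0969)² = 0.00939;  (1·δx/x)² = (1×0.0338)² = 0.00114;  (2·δy/y)² = (2×0.0773)² = 0.0239
δQ/Q = √(0.0344) = 0.186
Q = 3.13e+06, so δQ = 0.186 × 3.13e+06 = 5.82e+05.

5.82e+05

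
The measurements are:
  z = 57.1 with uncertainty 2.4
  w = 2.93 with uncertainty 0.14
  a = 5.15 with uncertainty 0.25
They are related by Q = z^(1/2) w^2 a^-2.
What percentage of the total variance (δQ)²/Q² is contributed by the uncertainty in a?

(δQ/Q)² = (½·δz/z)² + (2·δw/w)² + (-2·δa/a)²
  z term: (0.5×0.0420)² = 0.000442
  w term: (2×0.0478)² = 0.00913
  a term: (-2×0.0485)² = 0.00943
Total = 0.0190. Share from a = 0.00943/0.0190 = 0.496.

49.6%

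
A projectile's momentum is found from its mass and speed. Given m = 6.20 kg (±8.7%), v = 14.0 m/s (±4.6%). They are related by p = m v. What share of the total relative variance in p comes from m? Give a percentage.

(δp/p)² = (1·δm/m)² + (1·δv/v)²
  m term: (1×0.0870)² = 0.00757
  v term: (1×0.0460)² = 0.00212
Total = 0.00968. Share from m = 0.00757/0.00968 = 0.782.

78.2%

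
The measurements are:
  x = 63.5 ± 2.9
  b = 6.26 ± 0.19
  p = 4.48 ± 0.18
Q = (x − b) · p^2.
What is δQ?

Let u = x − b = 57.2. δu = √(δx² + δb²) = √(8.41 + 0.0361) = 2.91, so δu/u = 0.0508.
Q is then a monomial in u, p:
δQ/Q = √((δu/u)² + (2·δp/p)²) = √(0.00258 + 0.00646) = 0.0951
Q = 1150, so δQ = 0.0951 × 1150 = 109.

109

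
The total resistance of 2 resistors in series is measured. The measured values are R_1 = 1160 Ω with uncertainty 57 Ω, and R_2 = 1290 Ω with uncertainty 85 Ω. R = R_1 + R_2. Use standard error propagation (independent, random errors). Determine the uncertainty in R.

R is a linear combination, so absolute uncertainties add in quadrature:
  (δR_1)² = 3250;  (δR_2)² = 7220
δR = √(10500) = 102 Ω

102 Ω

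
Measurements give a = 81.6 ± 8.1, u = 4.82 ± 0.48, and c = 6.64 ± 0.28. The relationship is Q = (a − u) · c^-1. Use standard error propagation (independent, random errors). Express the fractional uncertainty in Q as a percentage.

11.4%

Let w = a − u = 76.8. δw = √(δa² + δu²) = √(65.6 + 0.230) = 8.11, so δw/w = 0.106.
Q is then a monomial in w, c:
δQ/Q = √((δw/w)² + (-1·δc/c)²) = √(0.0112 + 0.00178) = 0.114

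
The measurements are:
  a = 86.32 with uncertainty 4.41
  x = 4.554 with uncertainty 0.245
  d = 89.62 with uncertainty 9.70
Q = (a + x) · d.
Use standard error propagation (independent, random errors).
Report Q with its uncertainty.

8144 ± 966

Let u = a + x = 90.87. δu = √(δa² + δx²) = √(19.4 + 0.0600) = 4.42, so δu/u = 0.0486.
Q is then a monomial in u, d:
δQ/Q = √((δu/u)² + (1·δd/d)²) = √(0.00236 + 0.0117) = 0.119
Q = 8144, so δQ = 0.119 × 8144 = 966.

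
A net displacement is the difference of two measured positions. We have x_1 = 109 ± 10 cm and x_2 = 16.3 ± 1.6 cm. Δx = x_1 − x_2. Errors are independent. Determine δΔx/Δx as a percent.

10.9%

Each term contributes (cᵢ δxᵢ)² to (δΔx)²:
  (δx_1)² = 100;  (δx_2)² = 2.56
δΔx = √(103) = 10.1 cm
Δx = 92.7 cm, so δΔx/Δx = 10.1/92.7 = 0.109.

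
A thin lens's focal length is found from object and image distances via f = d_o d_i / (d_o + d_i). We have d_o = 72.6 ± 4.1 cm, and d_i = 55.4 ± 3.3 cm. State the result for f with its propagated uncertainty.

∂f/∂d_o = (d_i/(d_o+d_i))² = 0.187;  ∂f/∂d_i = (d_o/(d_o+d_i))² = 0.322
δf = √((∂f/∂d_o · δd_o)² + (∂f/∂d_i · δd_i)²) = √(0.590 + 1.13) = 1.31 cm
f = 31.4 cm.

31.4 ± 1.31 cm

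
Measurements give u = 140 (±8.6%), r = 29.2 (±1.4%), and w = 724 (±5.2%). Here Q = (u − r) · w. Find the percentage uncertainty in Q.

12.1%

Let h = u − r = 111. δh = √(δu² + δr²) = √(145 + 0.167) = 12.0, so δh/h = 0.109.
Q is then a monomial in h, w:
δQ/Q = √((δh/h)² + (1·δw/w)²) = √(0.0118 + 0.00270) = 0.121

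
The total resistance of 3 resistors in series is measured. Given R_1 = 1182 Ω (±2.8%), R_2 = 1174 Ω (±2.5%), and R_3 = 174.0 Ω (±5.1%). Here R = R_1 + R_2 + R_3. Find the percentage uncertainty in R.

1.78%

R is a linear combination, so absolute uncertainties add in quadrature:
  (δR_1)² = 1100;  (δR_2)² = 861;  (δR_3)² = 78.7
δR = √(2040) = 45.1 Ω
R = 2530 Ω, so δR/R = 45.1/2530 = 0.0178.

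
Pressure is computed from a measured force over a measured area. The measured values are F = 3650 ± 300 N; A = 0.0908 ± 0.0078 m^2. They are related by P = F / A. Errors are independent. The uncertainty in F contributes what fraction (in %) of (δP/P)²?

47.8%

(δP/P)² = (1·δF/F)² + (-1·δA/A)²
  F term: (1×0.0822)² = 0.00676
  A term: (-1×0.0859)² = 0.00738
Total = 0.0141. Share from F = 0.00676/0.0141 = 0.478.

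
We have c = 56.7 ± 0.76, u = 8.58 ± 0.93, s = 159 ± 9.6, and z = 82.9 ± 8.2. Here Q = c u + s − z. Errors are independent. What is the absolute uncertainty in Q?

54.6

Let p = c·u = 486. δp/p = √((1·δc/c)² + (1·δu/u)²) = √(0.000180 + 0.0117) = 0.109, so δp = 53.1.
Q = p + s − z: δQ = √(δp² + δs² + δz²) = √(2820 + 92.2 + 67.2) = 54.6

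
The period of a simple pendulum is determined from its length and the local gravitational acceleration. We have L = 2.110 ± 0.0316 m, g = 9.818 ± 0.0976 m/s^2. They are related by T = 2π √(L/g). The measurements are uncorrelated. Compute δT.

0.0262 s

Products/powers → add relative errors in quadrature, weighted by exponent:
  (½·δL/L)² = (0.5×0.0150)² = 5.61e-05;  (−½·δg/g)² = (-0.5×0.00994)² = 2.47e-05
δT/T = √(8.08e-05) = 0.00899
T = 2.913 s, so δT = 0.00899 × 2.913 = 0.0262 s.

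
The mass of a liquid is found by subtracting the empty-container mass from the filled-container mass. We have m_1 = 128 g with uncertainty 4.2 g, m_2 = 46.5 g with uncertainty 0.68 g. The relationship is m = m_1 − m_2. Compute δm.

4.25 g

Absolute uncertainties add in quadrature for a linear combination:
  (δm_1)² = 17.6;  (δm_2)² = 0.462
δm = √(18.1) = 4.25 g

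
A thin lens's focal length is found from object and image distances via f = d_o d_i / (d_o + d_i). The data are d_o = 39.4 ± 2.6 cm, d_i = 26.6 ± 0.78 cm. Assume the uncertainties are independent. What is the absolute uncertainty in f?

∂f/∂d_o = (d_i/(d_o+d_i))² = 0.162;  ∂f/∂d_i = (d_o/(d_o+d_i))² = 0.356
δf = √((∂f/∂d_o · δd_o)² + (∂f/∂d_i · δd_i)²) = √(0.178 + 0.0773) = 0.506 cm

0.506 cm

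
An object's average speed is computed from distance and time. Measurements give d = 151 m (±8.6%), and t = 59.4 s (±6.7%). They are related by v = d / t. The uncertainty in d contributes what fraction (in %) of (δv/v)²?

62.2%

(δv/v)² = (1·δd/d)² + (-1·δt/t)²
  d term: (1×0.0860)² = 0.00740
  t term: (-1×0.0670)² = 0.00449
Total = 0.0119. Share from d = 0.00740/0.0119 = 0.622.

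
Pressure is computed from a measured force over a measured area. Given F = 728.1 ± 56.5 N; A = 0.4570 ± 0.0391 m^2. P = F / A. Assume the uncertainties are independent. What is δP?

Since P is a product/quotient, work with relative uncertainties:
  (1·δF/F)² = (1×0.0776)² = 0.00602;  (-1·δA/A)² = (-1×0.0856)² = 0.00732
δP/P = √(0.0133) = 0.116
P = 1593 Pa, so δP = 0.116 × 1593 = 184 Pa.

184 Pa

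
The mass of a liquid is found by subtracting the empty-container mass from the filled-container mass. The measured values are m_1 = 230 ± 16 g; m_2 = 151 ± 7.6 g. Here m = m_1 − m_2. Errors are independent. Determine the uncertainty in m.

17.7 g

m is a linear combination, so absolute uncertainties add in quadrature:
  (δm_1)² = 256;  (δm_2)² = 57.8
δm = √(314) = 17.7 g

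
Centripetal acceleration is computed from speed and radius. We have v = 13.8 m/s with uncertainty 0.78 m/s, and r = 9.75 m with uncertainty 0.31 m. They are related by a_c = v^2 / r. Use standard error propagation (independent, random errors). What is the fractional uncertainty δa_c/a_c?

Since a_c is a product/quotient, work with relative uncertainties:
  (2·δv/v)² = (2×0.0565)² = 0.0128;  (-1·δr/r)² = (-1×0.0318)² = 0.00101
δa_c/a_c = √(0.0138) = 0.117

0.117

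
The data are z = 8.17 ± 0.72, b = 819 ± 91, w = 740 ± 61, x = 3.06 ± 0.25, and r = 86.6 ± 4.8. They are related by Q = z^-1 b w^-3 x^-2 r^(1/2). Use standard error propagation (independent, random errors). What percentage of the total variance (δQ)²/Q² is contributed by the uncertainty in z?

(δQ/Q)² = (-1·δz/z)² + (1·δb/b)² + (-3·δw/w)² + (-2·δx/x)² + (½·δr/r)²
  z term: (-1×0.0881)² = 0.00777
  b term: (1×0.111)² = 0.0123
  w term: (-3×0.0824)² = 0.0612
  x term: (-2×0.0817)² = 0.0267
  r term: (0.5×0.0554)² = 0.000768
Total = 0.109. Share from z = 0.00777/0.109 = 0.0714.

7.14%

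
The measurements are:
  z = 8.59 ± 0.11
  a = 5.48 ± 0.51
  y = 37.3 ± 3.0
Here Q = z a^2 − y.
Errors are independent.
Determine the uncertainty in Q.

48.2

Let p = z·a^2 = 258. δp/p = √((1·δz/z)² + (2·δa/a)²) = √(0.000164 + 0.0346) = 0.187, so δp = 48.1.
Q = p − y: δQ = √(δp² + δy²) = √(2320 + 9.00) = 48.2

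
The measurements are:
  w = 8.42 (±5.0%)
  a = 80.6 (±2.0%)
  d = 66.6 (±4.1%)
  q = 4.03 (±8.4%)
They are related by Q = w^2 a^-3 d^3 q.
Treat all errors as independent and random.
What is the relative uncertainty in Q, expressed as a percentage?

Products/powers → add relative errors in quadrature, weighted by exponent:
  (2·δw/w)² = (2×0.0500)² = 0.0100;  (-3·δa/a)² = (-3×0.0200)² = 0.00360;  (3·δd/d)² = (3×0.0410)² = 0.0151;  (1·δq/q)² = (1×0.0840)² = 0.00706
δQ/Q = √(0.0358) = 0.189

18.9%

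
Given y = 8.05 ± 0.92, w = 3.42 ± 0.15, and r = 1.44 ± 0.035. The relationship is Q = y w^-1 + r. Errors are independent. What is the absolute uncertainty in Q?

Let p = y·w^-1 = 2.35. δp/p = √((1·δy/y)² + (-1·δw/w)²) = √(0.0131 + 0.00192) = 0.122, so δp = 0.288.
Q = p + r: δQ = √(δp² + δr²) = √(0.0830 + 0.00123) = 0.290

0.290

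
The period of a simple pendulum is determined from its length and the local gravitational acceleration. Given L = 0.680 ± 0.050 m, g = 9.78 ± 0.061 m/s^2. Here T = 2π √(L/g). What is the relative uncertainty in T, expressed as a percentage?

3.69%

T is a product of powers, so relative uncertainties combine in quadrature:
  (½·δL/L)² = (0.5×0.0735)² = 0.00135;  (−½·δg/g)² = (-0.5×0.00624)² = 9.73e-06
δT/T = √(0.00136) = 0.0369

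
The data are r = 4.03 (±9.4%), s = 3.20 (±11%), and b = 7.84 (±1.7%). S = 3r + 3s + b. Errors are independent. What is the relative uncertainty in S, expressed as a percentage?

5.27%

For a sum/difference, combine absolute errors in quadrature:
  (3·δr)² = 1.29;  (3·δs)² = 1.12;  (δb)² = 0.0178
δS = √(2.42) = 1.56
S = 29.5, so δS/S = 1.56/29.5 = 0.0527.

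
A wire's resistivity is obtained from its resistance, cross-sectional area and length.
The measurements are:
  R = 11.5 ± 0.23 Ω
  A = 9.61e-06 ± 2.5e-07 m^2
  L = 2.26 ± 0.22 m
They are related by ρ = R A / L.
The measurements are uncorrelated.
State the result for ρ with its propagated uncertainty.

(4.89 ± 0.502) × 10^-5 Ω·m

Relative error in a monomial: (δρ/ρ)² = Σ (nᵢ · δxᵢ/xᵢ)².
  (1·δR/R)² = (1×0.0200)² = 0.000400;  (1·δA/A)² = (1×0.0260)² = 0.000677;  (-1·δL/L)² = (-1×0.0973)² = 0.00948
δρ/ρ = √(0.0106) = 0.103
ρ = 4.89e-05 Ω·m, so δρ = 0.103 × 4.89e-05 = 5.02e-06 Ω·m.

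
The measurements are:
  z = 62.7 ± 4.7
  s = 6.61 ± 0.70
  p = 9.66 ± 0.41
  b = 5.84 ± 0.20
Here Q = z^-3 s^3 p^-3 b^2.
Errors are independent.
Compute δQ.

1.84e-05

Products/powers → add relative errors in quadrature, weighted by exponent:
  (-3·δz/z)² = (-3×0.0750)² = 0.0506;  (3·δs/s)² = (3×0.106)² = 0.101;  (-3·δp/p)² = (-3×0.0424)² = 0.0162;  (2·δb/b)² = (2×0.0342)² = 0.00469
δQ/Q = √(0.172) = 0.415
Q = 4.43e-05, so δQ = 0.415 × 4.43e-05 = 1.84e-05.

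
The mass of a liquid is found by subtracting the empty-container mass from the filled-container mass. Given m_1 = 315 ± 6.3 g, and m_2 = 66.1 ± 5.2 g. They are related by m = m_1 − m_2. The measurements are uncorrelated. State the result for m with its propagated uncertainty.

For a sum/difference, combine absolute errors in quadrature:
  (δm_1)² = 39.7;  (δm_2)² = 27.0
δm = √(66.7) = 8.17 g
m = 249 g.

249 ± 8.17 g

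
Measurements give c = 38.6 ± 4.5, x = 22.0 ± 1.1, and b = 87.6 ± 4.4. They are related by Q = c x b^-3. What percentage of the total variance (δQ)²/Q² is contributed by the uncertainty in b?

(δQ/Q)² = (1·δc/c)² + (1·δx/x)² + (-3·δb/b)²
  c term: (1×0.117)² = 0.0136
  x term: (1×0.0500)² = 0.00250
  b term: (-3×0.0502)² = 0.0227
Total = 0.0388. Share from b = 0.0227/0.0388 = 0.585.

58.5%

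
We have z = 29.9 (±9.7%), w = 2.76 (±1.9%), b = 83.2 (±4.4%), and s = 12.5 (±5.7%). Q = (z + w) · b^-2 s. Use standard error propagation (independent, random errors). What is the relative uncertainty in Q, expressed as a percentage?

Let u = z + w = 32.7. δu = √(δz² + δw²) = √(8.41 + 0.00275) = 2.90, so δu/u = 0.0888.
Q is then a monomial in u, b, s:
δQ/Q = √((δu/u)² + (-2·δb/b)² + (1·δs/s)²) = √(0.00789 + 0.00774 + 0.00325) = 0.137

13.7%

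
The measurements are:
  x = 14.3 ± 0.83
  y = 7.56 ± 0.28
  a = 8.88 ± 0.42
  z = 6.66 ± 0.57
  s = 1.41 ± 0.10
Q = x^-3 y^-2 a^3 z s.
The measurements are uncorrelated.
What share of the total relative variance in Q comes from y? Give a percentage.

8.03%

(δQ/Q)² = (-3·δx/x)² + (-2·δy/y)² + (3·δa/a)² + (1·δz/z)² + (1·δs/s)²
  x term: (-3×0.0580)² = 0.0303
  y term: (-2×0.0370)² = 0.00549
  a term: (3×0.0473)² = 0.0201
  z term: (1×0.0856)² = 0.00732
  s term: (1×0.0709)² = 0.00503
Total = 0.0683. Share from y = 0.00549/0.0683 = 0.0803.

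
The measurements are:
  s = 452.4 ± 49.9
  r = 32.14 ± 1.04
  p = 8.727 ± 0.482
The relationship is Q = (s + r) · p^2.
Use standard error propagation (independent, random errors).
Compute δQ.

Let u = s + r = 484.5. δu = √(δs² + δr²) = √(2490 + 1.08) = 49.9, so δu/u = 0.103.
Q is then a monomial in u, p:
δQ/Q = √((δu/u)² + (2·δp/p)²) = √(0.0106 + 0.0122) = 0.151
Q = 36900, so δQ = 0.151 × 36900 = 5570.

5570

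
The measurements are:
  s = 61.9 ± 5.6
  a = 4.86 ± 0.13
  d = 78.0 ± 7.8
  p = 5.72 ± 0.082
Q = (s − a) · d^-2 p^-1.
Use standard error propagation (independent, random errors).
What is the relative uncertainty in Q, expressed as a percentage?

Let u = s − a = 57.0. δu = √(δs² + δa²) = √(31.4 + 0.0169) = 5.60, so δu/u = 0.0982.
Q is then a monomial in u, d, p:
δQ/Q = √((δu/u)² + (-2·δd/d)² + (-1·δp/p)²) = √(0.00964 + 0.0400 + 0.000206) = 0.223

22.3%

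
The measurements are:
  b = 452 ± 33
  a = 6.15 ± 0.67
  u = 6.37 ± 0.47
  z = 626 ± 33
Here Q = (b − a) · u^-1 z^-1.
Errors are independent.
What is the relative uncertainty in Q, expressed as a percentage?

11.7%

Let w = b − a = 446. δw = √(δb² + δa²) = √(1090 + 0.449) = 33.0, so δw/w = 0.0740.
Q is then a monomial in w, u, z:
δQ/Q = √((δw/w)² + (-1·δu/u)² + (-1·δz/z)²) = √(0.00548 + 0.00544 + 0.00278) = 0.117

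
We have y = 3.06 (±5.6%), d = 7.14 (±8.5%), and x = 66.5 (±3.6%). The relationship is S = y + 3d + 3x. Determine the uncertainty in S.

7.41

Sums and differences: (δS)² = Σ (cᵢ δxᵢ)².
  (δy)² = 0.0294;  (3·δd)² = 3.31;  (3·δx)² = 51.6
δS = √(54.9) = 7.41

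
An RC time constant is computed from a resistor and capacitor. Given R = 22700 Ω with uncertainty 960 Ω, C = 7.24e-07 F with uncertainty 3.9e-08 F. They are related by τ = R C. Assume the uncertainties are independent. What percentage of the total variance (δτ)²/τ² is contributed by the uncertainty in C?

61.9%

(δτ/τ)² = (1·δR/R)² + (1·δC/C)²
  R term: (1×0.0423)² = 0.00179
  C term: (1×0.0539)² = 0.00290
Total = 0.00469. Share from C = 0.00290/0.00469 = 0.619.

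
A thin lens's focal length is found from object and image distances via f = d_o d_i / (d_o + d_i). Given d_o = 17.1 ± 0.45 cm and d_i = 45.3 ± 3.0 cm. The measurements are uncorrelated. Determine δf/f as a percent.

∂f/∂d_o = (d_i/(d_o+d_i))² = 0.527;  ∂f/∂d_i = (d_o/(d_o+d_i))² = 0.0751
δf = √((∂f/∂d_o · δd_o)² + (∂f/∂d_i · δd_i)²) = √(0.0562 + 0.0508) = 0.327 cm
f = 12.4 cm, so δf/f = 0.327/12.4 = 0.0264.

2.64%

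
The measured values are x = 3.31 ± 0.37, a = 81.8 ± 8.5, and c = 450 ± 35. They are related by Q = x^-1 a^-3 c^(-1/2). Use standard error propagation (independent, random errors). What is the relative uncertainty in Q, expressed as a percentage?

Q is a product of powers, so relative uncertainties combine in quadrature:
  (-1·δx/x)² = (-1×0.112)² = 0.0125;  (-3·δa/a)² = (-3×0.104)² = 0.0972;  (−½·δc/c)² = (-0.5×0.0778)² = 0.00151
δQ/Q = √(0.111) = 0.333

33.3%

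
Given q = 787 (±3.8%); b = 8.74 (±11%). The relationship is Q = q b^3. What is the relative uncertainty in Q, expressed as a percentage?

33.2%

Q is a product of powers, so relative uncertainties combine in quadrature:
  (1·δq/q)² = (1×0.0380)² = 0.00144;  (3·δb/b)² = (3×0.110)² = 0.109
δQ/Q = √(0.110) = 0.332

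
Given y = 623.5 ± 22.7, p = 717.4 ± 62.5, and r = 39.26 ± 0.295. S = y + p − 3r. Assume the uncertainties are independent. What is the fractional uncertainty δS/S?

0.0544

S is a linear combination, so absolute uncertainties add in quadrature:
  (δy)² = 515;  (δp)² = 3910;  (3·δr)² = 0.783
δS = √(4420) = 66.5
S = 1223, so δS/S = 66.5/1223 = 0.0544.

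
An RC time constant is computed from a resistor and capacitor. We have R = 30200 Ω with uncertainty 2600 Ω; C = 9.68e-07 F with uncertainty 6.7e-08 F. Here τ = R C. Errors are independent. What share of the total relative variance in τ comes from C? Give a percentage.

(δτ/τ)² = (1·δR/R)² + (1·δC/C)²
  R term: (1×0.0861)² = 0.00741
  C term: (1×0.0692)² = 0.00479
Total = 0.0122. Share from C = 0.00479/0.0122 = 0.393.

39.3%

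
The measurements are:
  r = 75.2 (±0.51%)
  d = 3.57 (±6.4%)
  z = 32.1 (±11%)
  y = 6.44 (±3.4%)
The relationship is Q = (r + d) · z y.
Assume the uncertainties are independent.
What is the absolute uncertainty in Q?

1880

Let u = r + d = 78.8. δu = √(δr² + δd²) = √(0.147 + 0.0522) = 0.446, so δu/u = 0.00567.
Q is then a monomial in u, z, y:
δQ/Q = √((δu/u)² + (1·δz/z)² + (1·δy/y)²) = √(3.21e-05 + 0.0121 + 0.00116) = 0.115
Q = 16300, so δQ = 0.115 × 16300 = 1880.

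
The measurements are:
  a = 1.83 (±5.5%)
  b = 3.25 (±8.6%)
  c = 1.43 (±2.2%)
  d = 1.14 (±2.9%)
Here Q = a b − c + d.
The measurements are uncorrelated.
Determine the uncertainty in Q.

0.609

Let p = a·b = 5.95. δp/p = √((1·δa/a)² + (1·δb/b)²) = √(0.00302 + 0.00740) = 0.102, so δp = 0.607.
Q = p − c + d: δQ = √(δp² + δc² + δd²) = √(0.369 + 0.000990 + 0.00109) = 0.609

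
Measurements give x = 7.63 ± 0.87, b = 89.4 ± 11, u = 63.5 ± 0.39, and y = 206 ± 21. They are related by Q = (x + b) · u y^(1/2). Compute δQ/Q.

Let w = x + b = 97.0. δw = √(δx² + δb²) = √(0.757 + 121) = 11.0, so δw/w = 0.114.
Q is then a monomial in w, u, y:
δQ/Q = √((δw/w)² + (1·δu/u)² + (½·δy/y)²) = √(0.0129 + 3.77e-05 + 0.00260) = 0.125

0.125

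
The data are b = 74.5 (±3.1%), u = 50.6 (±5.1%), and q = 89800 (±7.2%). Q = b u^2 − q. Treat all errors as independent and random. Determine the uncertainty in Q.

Let p = b·u^2 = 1.91e+05. δp/p = √((1·δb/b)² + (2·δu/u)²) = √(0.000961 + 0.0104) = 0.107, so δp = 20300.
Q = p − q: δQ = √(δp² + δq²) = √(4.14e+08 + 4.18e+07) = 21300

21300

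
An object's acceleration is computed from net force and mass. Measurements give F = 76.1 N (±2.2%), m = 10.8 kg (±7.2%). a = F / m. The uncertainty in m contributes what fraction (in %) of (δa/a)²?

91.5%

(δa/a)² = (1·δF/F)² + (-1·δm/m)²
  F term: (1×0.0220)² = 0.000484
  m term: (-1×0.0720)² = 0.00518
Total = 0.00567. Share from m = 0.00518/0.00567 = 0.915.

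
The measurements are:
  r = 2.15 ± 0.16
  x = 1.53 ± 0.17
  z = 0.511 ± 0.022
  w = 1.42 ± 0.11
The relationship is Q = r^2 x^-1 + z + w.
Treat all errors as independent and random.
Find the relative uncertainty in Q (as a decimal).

Let p = r^2·x^-1 = 3.02. δp/p = √((2·δr/r)² + (-1·δx/x)²) = √(0.0222 + 0.0123) = 0.186, so δp = 0.561.
Q = p + z + w: δQ = √(δp² + δz² + δw²) = √(0.315 + 0.000484 + 0.0121) = 0.572
Q = 4.95, so δQ/Q = 0.572/4.95 = 0.116.

0.116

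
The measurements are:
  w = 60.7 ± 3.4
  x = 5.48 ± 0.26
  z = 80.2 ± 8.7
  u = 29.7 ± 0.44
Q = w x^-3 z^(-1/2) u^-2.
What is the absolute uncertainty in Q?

Since Q is a product/quotient, work with relative uncertainties:
  (1·δw/w)² = (1×0.0560)² = 0.00314;  (-3·δx/x)² = (-3×0.0474)² = 0.0203;  (−½·δz/z)² = (-0.5×0.108)² = 0.00294;  (-2·δu/u)² = (-2×0.0148)² = 0.000878
δQ/Q = √(0.0272) = 0.165
Q = 4.67e-05, so δQ = 0.165 × 4.67e-05 = 7.7e-06.

7.7e-06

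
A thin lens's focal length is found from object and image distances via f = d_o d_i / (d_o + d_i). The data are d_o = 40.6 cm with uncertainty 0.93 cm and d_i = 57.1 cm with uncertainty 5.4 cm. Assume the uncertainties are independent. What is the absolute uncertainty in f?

0.985 cm

∂f/∂d_o = (d_i/(d_o+d_i))² = 0.342;  ∂f/∂d_i = (d_o/(d_o+d_i))² = 0.173
δf = √((∂f/∂d_o · δd_o)² + (∂f/∂d_i · δd_i)²) = √(0.101 + 0.870) = 0.985 cm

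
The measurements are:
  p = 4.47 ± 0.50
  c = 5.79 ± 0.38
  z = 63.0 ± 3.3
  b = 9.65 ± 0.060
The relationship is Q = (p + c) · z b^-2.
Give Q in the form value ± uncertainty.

6.94 ± 0.566

Let u = p + c = 10.3. δu = √(δp² + δc²) = √(0.250 + 0.144) = 0.628, so δu/u = 0.0612.
Q is then a monomial in u, z, b:
δQ/Q = √((δu/u)² + (1·δz/z)² + (-2·δb/b)²) = √(0.00375 + 0.00274 + 0.000155) = 0.0815
Q = 6.94, so δQ = 0.0815 × 6.94 = 0.566.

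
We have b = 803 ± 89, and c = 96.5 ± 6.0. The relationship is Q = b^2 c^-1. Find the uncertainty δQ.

1540

Since Q is a product/quotient, work with relative uncertainties:
  (2·δb/b)² = (2×0.111)² = 0.0491;  (-1·δc/c)² = (-1×0.0622)² = 0.00387
δQ/Q = √(0.0530) = 0.230
Q = 6680, so δQ = 0.230 × 6680 = 1540.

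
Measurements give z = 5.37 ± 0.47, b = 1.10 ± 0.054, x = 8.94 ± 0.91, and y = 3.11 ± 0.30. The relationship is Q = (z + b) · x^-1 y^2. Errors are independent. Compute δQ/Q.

Let u = z + b = 6.47. δu = √(δz² + δb²) = √(0.221 + 0.00292) = 0.473, so δu/u = 0.0731.
Q is then a monomial in u, x, y:
δQ/Q = √((δu/u)² + (-1·δx/x)² + (2·δy/y)²) = √(0.00535 + 0.0104 + 0.0372) = 0.230

0.230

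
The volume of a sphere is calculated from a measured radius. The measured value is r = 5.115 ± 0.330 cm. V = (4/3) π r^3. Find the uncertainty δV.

108 cm^3

V ∝ r^3, so δV/V = |3| · δr/r = 3 × 0.0645 = 0.194.
V = 560.6 cm^3, so δV = 0.194 × 560.6 = 108 cm^3.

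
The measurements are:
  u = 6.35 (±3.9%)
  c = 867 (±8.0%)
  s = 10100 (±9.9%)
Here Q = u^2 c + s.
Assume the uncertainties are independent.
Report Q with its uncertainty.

Let p = u^2·c = 35000. δp/p = √((2·δu/u)² + (1·δc/c)²) = √(0.00608 + 0.00640) = 0.112, so δp = 3910.
Q = p + s: δQ = √(δp² + δs²) = √(1.53e+07 + 1e+06) = 4030
Q = 45100.

45100 ± 4030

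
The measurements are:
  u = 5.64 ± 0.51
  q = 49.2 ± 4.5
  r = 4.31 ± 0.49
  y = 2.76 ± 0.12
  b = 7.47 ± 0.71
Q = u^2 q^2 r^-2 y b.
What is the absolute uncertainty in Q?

Each factor contributes (exponent × relative error)² to (δQ/Q)²:
  (2·δu/u)² = (2×0.0904)² = 0.0327;  (2·δq/q)² = (2×0.0915)² = 0.0335;  (-2·δr/r)² = (-2×0.114)² = 0.0517;  (1·δy/y)² = (1×0.0435)² = 0.00189;  (1·δb/b)² = (1×0.0950)² = 0.00903
δQ/Q = √(0.129) = 0.359
Q = 85500, so δQ = 0.359 × 85500 = 30700.

30700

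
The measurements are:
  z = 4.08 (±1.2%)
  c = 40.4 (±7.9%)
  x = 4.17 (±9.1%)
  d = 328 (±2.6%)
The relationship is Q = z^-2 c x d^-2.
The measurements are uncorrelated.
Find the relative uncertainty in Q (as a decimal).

0.133

Since Q is a product/quotient, work with relative uncertainties:
  (-2·δz/z)² = (-2×0.0120)² = 0.000576;  (1·δc/c)² = (1×0.0790)² = 0.00624;  (1·δx/x)² = (1×0.0910)² = 0.00828;  (-2·δd/d)² = (-2×0.0260)² = 0.00270
δQ/Q = √(0.0178) = 0.133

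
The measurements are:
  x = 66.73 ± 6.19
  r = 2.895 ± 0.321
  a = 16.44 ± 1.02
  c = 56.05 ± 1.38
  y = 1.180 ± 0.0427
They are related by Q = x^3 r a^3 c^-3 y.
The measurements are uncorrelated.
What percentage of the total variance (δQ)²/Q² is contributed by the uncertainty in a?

26.4%

(δQ/Q)² = (3·δx/x)² + (1·δr/r)² + (3·δa/a)² + (-3·δc/c)² + (1·δy/y)²
  x term: (3×0.0928)² = 0.0774
  r term: (1×0.111)² = 0.0123
  a term: (3×0.0620)² = 0.0346
  c term: (-3×0.0246)² = 0.00546
  y term: (1×0.0362)² = 0.00131
Total = 0.131. Share from a = 0.0346/0.131 = 0.264.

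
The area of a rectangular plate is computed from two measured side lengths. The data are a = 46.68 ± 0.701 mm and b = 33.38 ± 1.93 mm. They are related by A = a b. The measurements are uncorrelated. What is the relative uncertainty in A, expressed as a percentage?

Relative error in a monomial: (δA/A)² = Σ (nᵢ · δxᵢ/xᵢ)².
  (1·δa/a)² = (1×0.0150)² = 0.000226;  (1·δb/b)² = (1×0.0578)² = 0.00334
δA/A = √(0.00357) = 0.0597

5.97%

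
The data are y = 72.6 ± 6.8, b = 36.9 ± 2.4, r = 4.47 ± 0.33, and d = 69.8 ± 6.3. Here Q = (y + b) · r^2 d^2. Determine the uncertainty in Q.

Let u = y + b = 110. δu = √(δy² + δb²) = √(46.2 + 5.76) = 7.21, so δu/u = 0.0659.
Q is then a monomial in u, r, d:
δQ/Q = √((δu/u)² + (2·δr/r)² + (2·δd/d)²) = √(0.00434 + 0.0218 + 0.0326) = 0.242
Q = 1.07e+07, so δQ = 0.242 × 1.07e+07 = 2.58e+06.

2.58e+06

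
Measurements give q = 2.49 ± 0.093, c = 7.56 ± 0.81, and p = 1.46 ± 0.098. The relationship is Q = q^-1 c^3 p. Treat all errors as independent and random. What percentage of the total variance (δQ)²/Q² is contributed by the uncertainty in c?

94.6%

(δQ/Q)² = (-1·δq/q)² + (3·δc/c)² + (1·δp/p)²
  q term: (-1×0.0373)² = 0.00139
  c term: (3×0.107)² = 0.103
  p term: (1×0.0671)² = 0.00451
Total = 0.109. Share from c = 0.103/0.109 = 0.946.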